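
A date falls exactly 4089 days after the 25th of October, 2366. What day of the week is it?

Wednesday

First find the weekday of Oct 25, 2366. Doomsday rule: the anchor day for the 2300s is Wednesday. For year 66: 66÷12 = 5 r 6, and 6÷4 = 1, so 5+6+1 = 12.
Wednesday + 12 ≡ Monday — that's 2366's doomsday.
In October the doomsday date is Oct 10.
Oct 25 is 15 days after Oct 10; 15 mod 7 = 1, so Monday + 1 = Tuesday.
4089 mod 7 = 1, so 4089 days after a Tuesday is Tuesday + 1 = Wednesday.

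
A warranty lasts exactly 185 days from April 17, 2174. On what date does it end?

October 19, 2174

Apr has 30 days: +14 → May 1, 2174 (171 left).
May has 31 days: +31 → Jun 1, 2174 (140 left).
Jun has 30 days: +30 → Jul 1, 2174 (110 left).
Jul has 31 days: +31 → Aug 1, 2174 (79 left).
Aug has 31 days: +31 → Sep 1, 2174 (48 left).
Sep has 30 days: +30 → Oct 1, 2174 (18 left).
+18 → Oct 19, 2174.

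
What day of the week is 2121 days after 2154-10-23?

Oct 23, 2154 is a Wednesday.
2121 mod 7 = 0, so 2121 days after a Wednesday is Wednesday + 0 = Wednesday.

Wednesday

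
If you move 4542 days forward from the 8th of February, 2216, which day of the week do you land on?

First find the weekday of Feb 8, 2216. Doomsday rule: the anchor day for the 2200s is Friday. For year 16: 16÷12 = 1 r 4, and 4÷4 = 1, so 1+4+1 = 6.
Friday + 6 ≡ Thursday — that's 2216's doomsday.
In February the doomsday date is Feb 29 (2216 is a leap year (divisible by 4)).
Feb 8 is 21 days before Feb 29; 21 mod 7 = 0, so Thursday − 0 = Thursday.
4542 mod 7 = 6, so 4542 days after a Thursday is Thursday + 6 = Wednesday.

Wednesday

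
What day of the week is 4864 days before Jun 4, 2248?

First find the weekday of Jun 4, 2248. Doomsday rule: the anchor day for the 2200s is Friday. For year 48: 48÷12 = 4 r 0, and 0÷4 = 0, so 4+0+0 = 4.
Friday + 4 ≡ Tuesday — that's 2248's doomsday.
In June the doomsday date is Jun 6.
Jun 4 is 2 days before Jun 6; 2 mod 7 = 2, so Tuesday − 2 = Sunday.
4864 mod 7 = 6, so 4864 days before a Sunday is Sunday − 6 = Monday.

Monday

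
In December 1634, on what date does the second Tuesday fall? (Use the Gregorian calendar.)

December 12, 1634

December 1, 1634 is a Friday.
The first Tuesday is therefore December 5 (4 days later).
The second Tuesday is 5 + 1×7 = December 12.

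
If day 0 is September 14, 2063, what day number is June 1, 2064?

Sep 14, 2063 → Oct 14, 2063: 30 days (September has 30).
Oct 14, 2063 → Nov 14, 2063: 31 days (October has 31).
Nov 14, 2063 → Dec 14, 2063: 30 days (November has 30).
Dec 14, 2063 → Jan 14, 2064: 31 days (December has 31).
Jan 14, 2064 → Feb 14, 2064: 31 days (January has 31).
Feb 14, 2064 → Mar 14, 2064: 29 days (February has 29).
Mar 14, 2064 → Apr 14, 2064: 31 days (March has 31).
Apr 14, 2064 → May 14, 2064: 30 days (April has 30).
May 14, 2064 → Jun 1, 2064: 18 days.
Total: 261 days.

261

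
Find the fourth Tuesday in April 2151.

April 27, 2151

April 1, 2151 is a Thursday.
The first Tuesday is therefore April 6 (5 days later).
The fourth Tuesday is 6 + 3×7 = April 27.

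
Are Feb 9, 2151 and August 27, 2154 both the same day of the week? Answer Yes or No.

From Feb 9, 2151 to Aug 27, 2154 is 1295 days.
1295 mod 7 = 0, so they are the same weekday.
(Feb 9, 2151 is a Tuesday; Aug 27, 2154 is a Tuesday.)

Yes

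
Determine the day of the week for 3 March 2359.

Tuesday

Doomsday rule: the anchor day for the 2300s is Wednesday. For year 59: 59÷12 = 4 r 11, and 11÷4 = 2, so 4+11+2 = 17.
Wednesday + 17 ≡ Saturday — that's 2359's doomsday.
In March the doomsday date is Mar 14.
Mar 3 is 11 days before Mar 14; 11 mod 7 = 4, so Saturday − 4 = Tuesday.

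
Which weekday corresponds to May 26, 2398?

Doomsday rule: the anchor day for the 2300s is Wednesday. For year 98: 98÷12 = 8 r 2, and 2÷4 = 0, so 8+2+0 = 10.
Wednesday + 10 ≡ Saturday — that's 2398's doomsday.
In May the doomsday date is May 9.
May 26 is 17 days after May 9; 17 mod 7 = 3, so Saturday + 3 = Tuesday.

Tuesday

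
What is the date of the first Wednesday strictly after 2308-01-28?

Jan 28, 2308 is a Tuesday.
From Tuesday to the next Wednesday is 1 day.
Jan 28, 2308 + 1 = Jan 29, 2308.

January 29, 2308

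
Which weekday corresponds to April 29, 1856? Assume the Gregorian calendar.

Tuesday

January 1, 1856 is a Tuesday.
Jan 1, 1856 → Feb 1, 1856: 31 days (January has 31).
Feb 1, 1856 → Mar 1, 1856: 29 days (February has 29).
Mar 1, 1856 → Apr 1, 1856: 31 days (March has 31).
Apr 1, 1856 → Apr 29, 1856: 28 days.
Total: 119 days.
119 mod 7 = 0, so Tuesday + 0 = Tuesday.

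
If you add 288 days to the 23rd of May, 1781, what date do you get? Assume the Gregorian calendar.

May has 31 days: +9 → Jun 1, 1781 (279 left).
Jun has 30 days: +30 → Jul 1, 1781 (249 left).
Jul has 31 days: +31 → Aug 1, 1781 (218 left).
Aug has 31 days: +31 → Sep 1, 1781 (187 left).
Sep has 30 days: +30 → Oct 1, 1781 (157 left).
Oct has 31 days: +31 → Nov 1, 1781 (126 left).
Nov has 30 days: +30 → Dec 1, 1781 (96 left).
Dec has 31 days: +31 → Jan 1, 1782 (65 left).
Jan has 31 days: +31 → Feb 1, 1782 (34 left).
Feb has 28 days: +28 → Mar 1, 1782 (6 left).
+6 → Mar 7, 1782.

March 7, 1782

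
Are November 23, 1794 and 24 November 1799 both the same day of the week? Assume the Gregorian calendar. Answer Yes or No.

From Nov 23, 1794 to Nov 24, 1799 is 1827 days.
1827 mod 7 = 0, so they are the same weekday.
(Nov 23, 1794 is a Sunday; Nov 24, 1799 is a Sunday.)

Yes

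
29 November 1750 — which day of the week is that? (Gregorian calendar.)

Doomsday rule: the anchor day for the 1700s is Sunday. For year 50: 50÷12 = 4 r 2, and 2÷4 = 0, so 4+2+0 = 6.
Sunday + 6 ≡ Saturday — that's 1750's doomsday.
In November the doomsday date is Nov 7.
Nov 29 is 22 days after Nov 7; 22 mod 7 = 1, so Saturday + 1 = Sunday.

Sunday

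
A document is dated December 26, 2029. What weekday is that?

Doomsday rule: the anchor day for the 2000s is Tuesday. For year 29: 29÷12 = 2 r 5, and 5÷4 = 1, so 2+5+1 = 8.
Tuesday + 8 ≡ Wednesday — that's 2029's doomsday.
In December the doomsday date is Dec 12.
Dec 26 is 14 days after Dec 12; 14 mod 7 = 0, so Wednesday + 0 = Wednesday.

Wednesday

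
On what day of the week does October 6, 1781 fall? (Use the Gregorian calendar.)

Saturday

Doomsday rule: the anchor day for the 1700s is Sunday. For year 81: 81÷12 = 6 r 9, and 9÷4 = 2, so 6+9+2 = 17.
Sunday + 17 ≡ Wednesday — that's 1781's doomsday.
In October the doomsday date is Oct 10.
Oct 6 is 4 days before Oct 10; 4 mod 7 = 4, so Wednesday − 4 = Saturday.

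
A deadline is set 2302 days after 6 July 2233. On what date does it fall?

October 25, 2239

+365 (one year) → Jul 6, 2234 (1937 left).
+365 (one year) → Jul 6, 2235 (1572 left).
+366 (one year; includes Feb 29, 2236) → Jul 6, 2236 (1206 left).
+365 (one year) → Jul 6, 2237 (841 left).
+365 (one year) → Jul 6, 2238 (476 left).
+365 (one year) → Jul 6, 2239 (111 left).
Jul has 31 days: +26 → Aug 1, 2239 (85 left).
Aug has 31 days: +31 → Sep 1, 2239 (54 left).
Sep has 30 days: +30 → Oct 1, 2239 (24 left).
+24 → Oct 25, 2239.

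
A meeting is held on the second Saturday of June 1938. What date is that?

June 1, 1938 is a Wednesday.
The first Saturday is therefore June 4 (3 days later).
The second Saturday is 4 + 1×7 = June 11.

June 11, 1938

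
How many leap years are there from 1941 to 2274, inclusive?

81

Multiples of 4 in [1941,2274]: 83.
Of those, multiples of 100: 3 (not leap unless ÷400).
Multiples of 400: 1.
Leap years = 83 − 3 + 1 = 81.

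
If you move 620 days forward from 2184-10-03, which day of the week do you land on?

First find the weekday of Oct 3, 2184. Doomsday rule: the anchor day for the 2100s is Sunday. For year 84: 84÷12 = 7 r 0, and 0÷4 = 0, so 7+0+0 = 7.
Sunday + 7 ≡ Sunday — that's 2184's doomsday.
In October the doomsday date is Oct 10.
Oct 3 is 7 days before Oct 10; 7 mod 7 = 0, so Sunday − 0 = Sunday.
620 mod 7 = 4, so 620 days after a Sunday is Sunday + 4 = Thursday.

Thursday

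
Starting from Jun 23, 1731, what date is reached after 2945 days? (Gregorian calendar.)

July 16, 1739

+366 (one year; includes Feb 29, 1732) → Jun 23, 1732 (2579 left).
+365 (one year) → Jun 23, 1733 (2214 left).
+365 (one year) → Jun 23, 1734 (1849 left).
+365 (one year) → Jun 23, 1735 (1484 left).
+366 (one year; includes Feb 29, 1736) → Jun 23, 1736 (1118 left).
+365 (one year) → Jun 23, 1737 (753 left).
+365 (one year) → Jun 23, 1738 (388 left).
Jun has 30 days: +8 → Jul 1, 1738 (380 left).
Jul has 31 days: +31 → Aug 1, 1738 (349 left).
Aug has 31 days: +31 → Sep 1, 1738 (318 left).
Sep has 30 days: +30 → Oct 1, 1738 (288 left).
Oct has 31 days: +31 → Nov 1, 1738 (257 left).
Nov has 30 days: +30 → Dec 1, 1738 (227 left).
Dec has 31 days: +31 → Jan 1, 1739 (196 left).
Jan has 31 days: +31 → Feb 1, 1739 (165 left).
Feb has 28 days: +28 → Mar 1, 1739 (137 left).
Mar has 31 days: +31 → Apr 1, 1739 (106 left).
Apr has 30 days: +30 → May 1, 1739 (76 left).
May has 31 days: +31 → Jun 1, 1739 (45 left).
Jun has 30 days: +30 → Jul 1, 1739 (15 left).
+15 → Jul 16, 1739.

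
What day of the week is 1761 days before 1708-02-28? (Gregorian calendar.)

First find the weekday of Feb 28, 1708. Doomsday rule: the anchor day for the 1700s is Sunday. For year 08: 8÷12 = 0 r 8, and 8÷4 = 2, so 0+8+2 = 10.
Sunday + 10 ≡ Wednesday — that's 1708's doomsday.
In February the doomsday date is Feb 29 (1708 is a leap year (divisible by 4)).
Feb 28 is 1 day before Feb 29; 1 mod 7 = 1, so Wednesday − 1 = Tuesday.
1761 mod 7 = 4, so 1761 days before a Tuesday is Tuesday − 4 = Friday.

Friday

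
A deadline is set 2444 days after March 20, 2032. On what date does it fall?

November 28, 2038

+365 (one year) → Mar 20, 2033 (2079 left).
+365 (one year) → Mar 20, 2034 (1714 left).
+365 (one year) → Mar 20, 2035 (1349 left).
+366 (one year; includes Feb 29, 2036) → Mar 20, 2036 (983 left).
+365 (one year) → Mar 20, 2037 (618 left).
+365 (one year) → Mar 20, 2038 (253 left).
Mar has 31 days: +12 → Apr 1, 2038 (241 left).
Apr has 30 days: +30 → May 1, 2038 (211 left).
May has 31 days: +31 → Jun 1, 2038 (180 left).
Jun has 30 days: +30 → Jul 1, 2038 (150 left).
Jul has 31 days: +31 → Aug 1, 2038 (119 left).
Aug has 31 days: +31 → Sep 1, 2038 (88 left).
Sep has 30 days: +30 → Oct 1, 2038 (58 left).
Oct has 31 days: +31 → Nov 1, 2038 (27 left).
+27 → Nov 28, 2038.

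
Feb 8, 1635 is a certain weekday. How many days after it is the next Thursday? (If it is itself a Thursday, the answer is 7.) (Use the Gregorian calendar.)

Feb 8, 1635 is a Thursday.
From Thursday to the next Thursday is 7 days.

7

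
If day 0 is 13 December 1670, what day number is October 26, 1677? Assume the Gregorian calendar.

2509

Dec 13, 1670 → Dec 13, 1671: 365 days.
Dec 13, 1671 → Dec 13, 1672: 366 days (Feb 29, 1672 is in that span).
Dec 13, 1672 → Dec 13, 1673: 365 days.
Dec 13, 1673 → Dec 13, 1674: 365 days.
Dec 13, 1674 → Dec 13, 1675: 365 days.
Dec 13, 1675 → Dec 13, 1676: 366 days (Feb 29, 1676 is in that span).
Dec 13, 1676 → Jan 13, 1677: 31 days (December has 31).
Jan 13, 1677 → Feb 13, 1677: 31 days (January has 31).
Feb 13, 1677 → Mar 13, 1677: 28 days (February has 28).
Mar 13, 1677 → Apr 13, 1677: 31 days (March has 31).
Apr 13, 1677 → May 13, 1677: 30 days (April has 30).
May 13, 1677 → Jun 13, 1677: 31 days (May has 31).
Jun 13, 1677 → Jul 13, 1677: 30 days (June has 30).
Jul 13, 1677 → Aug 13, 1677: 31 days (July has 31).
Aug 13, 1677 → Sep 13, 1677: 31 days (August has 31).
Sep 13, 1677 → Oct 13, 1677: 30 days (September has 30).
Oct 13, 1677 → Oct 26, 1677: 13 days.
Total: 2509 days.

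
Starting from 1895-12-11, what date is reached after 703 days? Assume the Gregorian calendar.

+366 (one year; includes Feb 29, 1896) → Dec 11, 1896 (337 left).
Dec has 31 days: +21 → Jan 1, 1897 (316 left).
Jan has 31 days: +31 → Feb 1, 1897 (285 left).
Feb has 28 days: +28 → Mar 1, 1897 (257 left).
Mar has 31 days: +31 → Apr 1, 1897 (226 left).
Apr has 30 days: +30 → May 1, 1897 (196 left).
May has 31 days: +31 → Jun 1, 1897 (165 left).
Jun has 30 days: +30 → Jul 1, 1897 (135 left).
Jul has 31 days: +31 → Aug 1, 1897 (104 left).
Aug has 31 days: +31 → Sep 1, 1897 (73 left).
Sep has 30 days: +30 → Oct 1, 1897 (43 left).
Oct has 31 days: +31 → Nov 1, 1897 (12 left).
+12 → Nov 13, 1897.

November 13, 1897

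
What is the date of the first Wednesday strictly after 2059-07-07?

July 9, 2059

Jul 7, 2059 is a Monday.
From Monday to the next Wednesday is 2 days.
Jul 7, 2059 + 2 = Jul 9, 2059.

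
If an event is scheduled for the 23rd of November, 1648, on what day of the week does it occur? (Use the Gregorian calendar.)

Doomsday rule: the anchor day for the 1600s is Tuesday. For year 48: 48÷12 = 4 r 0, and 0÷4 = 0, so 4+0+0 = 4.
Tuesday + 4 ≡ Saturday — that's 1648's doomsday.
In November the doomsday date is Nov 7.
Nov 23 is 16 days after Nov 7; 16 mod 7 = 2, so Saturday + 2 = Monday.

Monday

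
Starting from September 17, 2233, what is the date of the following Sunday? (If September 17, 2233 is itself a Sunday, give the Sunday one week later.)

Sep 17, 2233 is a Tuesday.
From Tuesday to the next Sunday is 5 days.
Sep 17, 2233 + 5 = Sep 22, 2233.

September 22, 2233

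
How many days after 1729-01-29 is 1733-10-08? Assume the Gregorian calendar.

1713

Jan 29, 1729 → Jan 29, 1730: 365 days.
Jan 29, 1730 → Jan 29, 1731: 365 days.
Jan 29, 1731 → Jan 29, 1732: 365 days.
Jan 29, 1732 → Jan 29, 1733: 366 days (Feb 29, 1732 is in that span).
Jan 29, 1733 → Feb 28, 1733: 30 days (January has 31).
Feb 28, 1733 → Mar 28, 1733: 28 days (February has 28).
Mar 28, 1733 → Apr 28, 1733: 31 days (March has 31).
Apr 28, 1733 → May 28, 1733: 30 days (April has 30).
May 28, 1733 → Jun 28, 1733: 31 days (May has 31).
Jun 28, 1733 → Jul 28, 1733: 30 days (June has 30).
Jul 28, 1733 → Aug 28, 1733: 31 days (July has 31).
Aug 28, 1733 → Sep 28, 1733: 31 days (August has 31).
Sep 28, 1733 → Oct 8, 1733: 10 days.
Total: 1713 days.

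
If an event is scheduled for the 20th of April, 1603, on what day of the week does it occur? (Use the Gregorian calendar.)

Sunday

Doomsday rule: the anchor day for the 1600s is Tuesday. For year 03: 3÷12 = 0 r 3, and 3÷4 = 0, so 0+3+0 = 3.
Tuesday + 3 ≡ Friday — that's 1603's doomsday.
In April the doomsday date is Apr 4.
Apr 20 is 16 days after Apr 4; 16 mod 7 = 2, so Friday + 2 = Sunday.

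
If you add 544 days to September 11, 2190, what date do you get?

+365 (one year) → Sep 11, 2191 (179 left).
Sep has 30 days: +20 → Oct 1, 2191 (159 left).
Oct has 31 days: +31 → Nov 1, 2191 (128 left).
Nov has 30 days: +30 → Dec 1, 2191 (98 left).
Dec has 31 days: +31 → Jan 1, 2192 (67 left).
Jan has 31 days: +31 → Feb 1, 2192 (36 left).
Feb has 29 days: +29 → Mar 1, 2192 (7 left).
+7 → Mar 8, 2192.

March 8, 2192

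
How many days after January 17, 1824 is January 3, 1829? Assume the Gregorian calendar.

Jan 17, 1824 → Jan 17, 1825: 366 days (Feb 29, 1824 is in that span).
Jan 17, 1825 → Jan 17, 1826: 365 days.
Jan 17, 1826 → Jan 17, 1827: 365 days.
Jan 17, 1827 → Jan 17, 1828: 365 days.
Jan 17, 1828 → Feb 17, 1828: 31 days (January has 31).
Feb 17, 1828 → Mar 17, 1828: 29 days (February has 29).
Mar 17, 1828 → Apr 17, 1828: 31 days (March has 31).
Apr 17, 1828 → May 17, 1828: 30 days (April has 30).
May 17, 1828 → Jun 17, 1828: 31 days (May has 31).
Jun 17, 1828 → Jul 17, 1828: 30 days (June has 30).
Jul 17, 1828 → Aug 17, 1828: 31 days (July has 31).
Aug 17, 1828 → Sep 17, 1828: 31 days (August has 31).
Sep 17, 1828 → Oct 17, 1828: 30 days (September has 30).
Oct 17, 1828 → Nov 17, 1828: 31 days (October has 31).
Nov 17, 1828 → Dec 17, 1828: 30 days (November has 30).
Dec 17, 1828 → Jan 3, 1829: 17 days.
Total: 1813 days.

1813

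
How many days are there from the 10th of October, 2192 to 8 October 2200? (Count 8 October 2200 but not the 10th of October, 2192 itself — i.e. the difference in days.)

2919

Oct 10, 2192 → Oct 10, 2193: 365 days.
Oct 10, 2193 → Oct 10, 2194: 365 days.
Oct 10, 2194 → Oct 10, 2195: 365 days.
Oct 10, 2195 → Oct 10, 2196: 366 days (Feb 29, 2196 is in that span).
Oct 10, 2196 → Oct 10, 2197: 365 days.
Oct 10, 2197 → Oct 10, 2198: 365 days.
Oct 10, 2198 → Oct 10, 2199: 365 days.
Oct 10, 2199 → Nov 10, 2199: 31 days (October has 31).
Nov 10, 2199 → Dec 10, 2199: 30 days (November has 30).
Dec 10, 2199 → Jan 10, 2200: 31 days (December has 31).
Jan 10, 2200 → Feb 10, 2200: 31 days (January has 31).
Feb 10, 2200 → Mar 10, 2200: 28 days (February has 28).
Mar 10, 2200 → Apr 10, 2200: 31 days (March has 31).
Apr 10, 2200 → May 10, 2200: 30 days (April has 30).
May 10, 2200 → Jun 10, 2200: 31 days (May has 31).
Jun 10, 2200 → Jul 10, 2200: 30 days (June has 30).
Jul 10, 2200 → Aug 10, 2200: 31 days (July has 31).
Aug 10, 2200 → Sep 10, 2200: 31 days (August has 31).
Sep 10, 2200 → Oct 8, 2200: 28 days.
Total: 2919 days.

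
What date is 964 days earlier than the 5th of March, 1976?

July 15, 1973

−366 (one year; includes Feb 29, 1976) → Mar 5, 1975 (598 left).
−365 (one year) → Mar 5, 1974 (233 left).
−5 → Feb 28, 1974 (end of Feb, 28 days; 228 left).
−28 → Jan 31, 1974 (end of Jan, 31 days; 200 left).
−31 → Dec 31, 1973 (end of Dec, 31 days; 169 left).
−31 → Nov 30, 1973 (end of Nov, 30 days; 138 left).
−30 → Oct 31, 1973 (end of Oct, 31 days; 108 left).
−31 → Sep 30, 1973 (end of Sep, 30 days; 77 left).
−30 → Aug 31, 1973 (end of Aug, 31 days; 47 left).
−31 → Jul 31, 1973 (end of Jul, 31 days; 16 left).
−16 → Jul 15, 1973.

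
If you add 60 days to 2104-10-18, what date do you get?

December 17, 2104

Oct has 31 days: +14 → Nov 1, 2104 (46 left).
Nov has 30 days: +30 → Dec 1, 2104 (16 left).
+16 → Dec 17, 2104.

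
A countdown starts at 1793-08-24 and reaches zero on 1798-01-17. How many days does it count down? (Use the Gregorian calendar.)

Aug 24, 1793 → Aug 24, 1794: 365 days.
Aug 24, 1794 → Aug 24, 1795: 365 days.
Aug 24, 1795 → Aug 24, 1796: 366 days (Feb 29, 1796 is in that span).
Aug 24, 1796 → Aug 24, 1797: 365 days.
Aug 24, 1797 → Sep 24, 1797: 31 days (August has 31).
Sep 24, 1797 → Oct 24, 1797: 30 days (September has 30).
Oct 24, 1797 → Nov 24, 1797: 31 days (October has 31).
Nov 24, 1797 → Dec 24, 1797: 30 days (November has 30).
Dec 24, 1797 → Jan 17, 1798: 24 days.
Total: 1607 days.

1607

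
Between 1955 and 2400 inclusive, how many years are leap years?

109

Multiples of 4 in [1955,2400]: 112.
Of those, multiples of 100: 5 (not leap unless ÷400).
Multiples of 400: 2.
Leap years = 112 − 5 + 2 = 109.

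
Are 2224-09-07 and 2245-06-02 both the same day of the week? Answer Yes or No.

No

From Sep 7, 2224 to Jun 2, 2245 is 7573 days.
7573 mod 7 = 6, so they are different weekdays.
(Sep 7, 2224 is a Tuesday; Jun 2, 2245 is a Monday.)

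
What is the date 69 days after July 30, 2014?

October 7, 2014

Jul has 31 days: +2 → Aug 1, 2014 (67 left).
Aug has 31 days: +31 → Sep 1, 2014 (36 left).
Sep has 30 days: +30 → Oct 1, 2014 (6 left).
+6 → Oct 7, 2014.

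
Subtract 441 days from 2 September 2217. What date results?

−365 (one year) → Sep 2, 2216 (76 left).
−2 → Aug 31, 2216 (end of Aug, 31 days; 74 left).
−31 → Jul 31, 2216 (end of Jul, 31 days; 43 left).
−31 → Jun 30, 2216 (end of Jun, 30 days; 12 left).
−12 → Jun 18, 2216.

June 18, 2216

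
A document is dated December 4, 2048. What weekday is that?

Doomsday rule: the anchor day for the 2000s is Tuesday. For year 48: 48÷12 = 4 r 0, and 0÷4 = 0, so 4+0+0 = 4.
Tuesday + 4 ≡ Saturday — that's 2048's doomsday.
In December the doomsday date is Dec 12.
Dec 4 is 8 days before Dec 12; 8 mod 7 = 1, so Saturday − 1 = Friday.

Friday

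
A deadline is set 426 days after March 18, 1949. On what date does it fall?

May 18, 1950

+365 (one year) → Mar 18, 1950 (61 left).
Mar has 31 days: +14 → Apr 1, 1950 (47 left).
Apr has 30 days: +30 → May 1, 1950 (17 left).
+17 → May 18, 1950.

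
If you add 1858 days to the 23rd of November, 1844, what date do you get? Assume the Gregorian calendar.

+365 (one year) → Nov 23, 1845 (1493 left).
+365 (one year) → Nov 23, 1846 (1128 left).
+365 (one year) → Nov 23, 1847 (763 left).
+366 (one year; includes Feb 29, 1848) → Nov 23, 1848 (397 left).
Nov has 30 days: +8 → Dec 1, 1848 (389 left).
Dec has 31 days: +31 → Jan 1, 1849 (358 left).
Jan has 31 days: +31 → Feb 1, 1849 (327 left).
Feb has 28 days: +28 → Mar 1, 1849 (299 left).
Mar has 31 days: +31 → Apr 1, 1849 (268 left).
Apr has 30 days: +30 → May 1, 1849 (238 left).
May has 31 days: +31 → Jun 1, 1849 (207 left).
Jun has 30 days: +30 → Jul 1, 1849 (177 left).
Jul has 31 days: +31 → Aug 1, 1849 (146 left).
Aug has 31 days: +31 → Sep 1, 1849 (115 left).
Sep has 30 days: +30 → Oct 1, 1849 (85 left).
Oct has 31 days: +31 → Nov 1, 1849 (54 left).
Nov has 30 days: +30 → Dec 1, 1849 (24 left).
+24 → Dec 25, 1849.

December 25, 1849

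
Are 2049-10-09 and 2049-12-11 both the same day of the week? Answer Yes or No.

Yes

From Oct 9, 2049 to Dec 11, 2049 is 63 days.
63 mod 7 = 0, so they are the same weekday.
(Oct 9, 2049 is a Saturday; Dec 11, 2049 is a Saturday.)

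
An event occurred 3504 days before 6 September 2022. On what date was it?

February 1, 2013

−365 (one year) → Sep 6, 2021 (3139 left).
−365 (one year) → Sep 6, 2020 (2774 left).
−366 (one year; includes Feb 29, 2020) → Sep 6, 2019 (2408 left).
−365 (one year) → Sep 6, 2018 (2043 left).
−365 (one year) → Sep 6, 2017 (1678 left).
−365 (one year) → Sep 6, 2016 (1313 left).
−366 (one year; includes Feb 29, 2016) → Sep 6, 2015 (947 left).
−365 (one year) → Sep 6, 2014 (582 left).
−365 (one year) → Sep 6, 2013 (217 left).
−6 → Aug 31, 2013 (end of Aug, 31 days; 211 left).
−31 → Jul 31, 2013 (end of Jul, 31 days; 180 left).
−31 → Jun 30, 2013 (end of Jun, 30 days; 149 left).
−30 → May 31, 2013 (end of May, 31 days; 119 left).
−31 → Apr 30, 2013 (end of Apr, 30 days; 88 left).
−30 → Mar 31, 2013 (end of Mar, 31 days; 58 left).
−31 → Feb 28, 2013 (end of Feb, 28 days; 27 left).
−27 → Feb 1, 2013.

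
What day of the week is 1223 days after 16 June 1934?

Thursday

Jun 16, 1934 is a Saturday.
1223 mod 7 = 5, so 1223 days after a Saturday is Saturday + 5 = Thursday.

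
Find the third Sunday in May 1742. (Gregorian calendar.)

May 20, 1742

May 1, 1742 is a Tuesday.
The first Sunday is therefore May 6 (5 days later).
The third Sunday is 6 + 2×7 = May 20.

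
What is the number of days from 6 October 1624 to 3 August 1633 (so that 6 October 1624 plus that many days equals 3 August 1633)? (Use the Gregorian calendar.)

3223

Oct 6, 1624 → Oct 6, 1625: 365 days.
Oct 6, 1625 → Oct 6, 1626: 365 days.
Oct 6, 1626 → Oct 6, 1627: 365 days.
Oct 6, 1627 → Oct 6, 1628: 366 days (Feb 29, 1628 is in that span).
Oct 6, 1628 → Oct 6, 1629: 365 days.
Oct 6, 1629 → Oct 6, 1630: 365 days.
Oct 6, 1630 → Oct 6, 1631: 365 days.
Oct 6, 1631 → Oct 6, 1632: 366 days (Feb 29, 1632 is in that span).
Oct 6, 1632 → Nov 6, 1632: 31 days (October has 31).
Nov 6, 1632 → Dec 6, 1632: 30 days (November has 30).
Dec 6, 1632 → Jan 6, 1633: 31 days (December has 31).
Jan 6, 1633 → Feb 6, 1633: 31 days (January has 31).
Feb 6, 1633 → Mar 6, 1633: 28 days (February has 28).
Mar 6, 1633 → Apr 6, 1633: 31 days (March has 31).
Apr 6, 1633 → May 6, 1633: 30 days (April has 30).
May 6, 1633 → Jun 6, 1633: 31 days (May has 31).
Jun 6, 1633 → Jul 6, 1633: 30 days (June has 30).
Jul 6, 1633 → Aug 3, 1633: 28 days.
Total: 3223 days.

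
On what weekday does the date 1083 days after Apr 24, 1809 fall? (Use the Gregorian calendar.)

Saturday

First find the weekday of Apr 24, 1809. Doomsday rule: the anchor day for the 1800s is Friday. For year 09: 9÷12 = 0 r 9, and 9÷4 = 2, so 0+9+2 = 11.
Friday + 11 ≡ Tuesday — that's 1809's doomsday.
In April the doomsday date is Apr 4.
Apr 24 is 20 days after Apr 4; 20 mod 7 = 6, so Tuesday + 6 = Monday.
1083 mod 7 = 5, so 1083 days after a Monday is Monday + 5 = Saturday.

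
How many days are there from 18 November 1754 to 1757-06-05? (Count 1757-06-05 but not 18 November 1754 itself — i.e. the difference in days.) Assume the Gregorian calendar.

930

Nov 18, 1754 → Nov 18, 1755: 365 days.
Nov 18, 1755 → Nov 18, 1756: 366 days (Feb 29, 1756 is in that span).
Nov 18, 1756 → Dec 18, 1756: 30 days (November has 30).
Dec 18, 1756 → Jan 18, 1757: 31 days (December has 31).
Jan 18, 1757 → Feb 18, 1757: 31 days (January has 31).
Feb 18, 1757 → Mar 18, 1757: 28 days (February has 28).
Mar 18, 1757 → Apr 18, 1757: 31 days (March has 31).
Apr 18, 1757 → May 18, 1757: 30 days (April has 30).
May 18, 1757 → Jun 5, 1757: 18 days.
Total: 930 days.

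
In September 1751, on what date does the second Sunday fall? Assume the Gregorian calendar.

September 12, 1751

September 1, 1751 is a Wednesday.
The first Sunday is therefore September 5 (4 days later).
The second Sunday is 5 + 1×7 = September 12.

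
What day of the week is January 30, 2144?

Doomsday rule: the anchor day for the 2100s is Sunday. For year 44: 44÷12 = 3 r 8, and 8÷4 = 2, so 3+8+2 = 13.
Sunday + 13 ≡ Saturday — that's 2144's doomsday.
In January the doomsday date is Jan 4 (2144 is a leap year (divisible by 4)).
Jan 30 is 26 days after Jan 4; 26 mod 7 = 5, so Saturday + 5 = Thursday.

Thursday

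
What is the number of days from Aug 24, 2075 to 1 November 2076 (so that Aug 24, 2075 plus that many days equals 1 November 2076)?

435

Aug 24, 2075 → Aug 24, 2076: 366 days (Feb 29, 2076 is in that span).
Aug 24, 2076 → Sep 24, 2076: 31 days (August has 31).
Sep 24, 2076 → Oct 24, 2076: 30 days (September has 30).
Oct 24, 2076 → Nov 1, 2076: 8 days.
Total: 435 days.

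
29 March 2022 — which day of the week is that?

January 1, 2022 is a Saturday.
Jan 1, 2022 → Feb 1, 2022: 31 days (January has 31).
Feb 1, 2022 → Mar 1, 2022: 28 days (February has 28).
Mar 1, 2022 → Mar 29, 2022: 28 days.
Total: 87 days.
87 mod 7 = 3, so Saturday + 3 = Tuesday.

Tuesday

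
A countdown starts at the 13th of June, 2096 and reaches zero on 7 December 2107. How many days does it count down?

4193

Jun 13, 2096 → Jun 13, 2097: 365 days.
Jun 13, 2097 → Jun 13, 2098: 365 days.
Jun 13, 2098 → Jun 13, 2099: 365 days.
Jun 13, 2099 → Jun 13, 2100: 365 days.
Jun 13, 2100 → Jun 13, 2101: 365 days.
Jun 13, 2101 → Jun 13, 2102: 365 days.
Jun 13, 2102 → Jun 13, 2103: 365 days.
Jun 13, 2103 → Jun 13, 2104: 366 days (Feb 29, 2104 is in that span).
Jun 13, 2104 → Jun 13, 2105: 365 days.
Jun 13, 2105 → Jun 13, 2106: 365 days.
Jun 13, 2106 → Jun 13, 2107: 365 days.
Jun 13, 2107 → Jul 13, 2107: 30 days (June has 30).
Jul 13, 2107 → Aug 13, 2107: 31 days (July has 31).
Aug 13, 2107 → Sep 13, 2107: 31 days (August has 31).
Sep 13, 2107 → Oct 13, 2107: 30 days (September has 30).
Oct 13, 2107 → Nov 13, 2107: 31 days (October has 31).
Nov 13, 2107 → Dec 7, 2107: 24 days.
Total: 4193 days.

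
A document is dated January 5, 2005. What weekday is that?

January 1, 2005 is a Saturday.
Jan 1, 2005 → Jan 5, 2005: 4 days.
Total: 4 days.
4 mod 7 = 4, so Saturday + 4 = Wednesday.

Wednesday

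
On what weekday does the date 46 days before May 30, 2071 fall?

First find the weekday of May 30, 2071. Doomsday rule: the anchor day for the 2000s is Tuesday. For year 71: 71÷12 = 5 r 11, and 11÷4 = 2, so 5+11+2 = 18.
Tuesday + 18 ≡ Saturday — that's 2071's doomsday.
In May the doomsday date is May 9.
May 30 is 21 days after May 9; 21 mod 7 = 0, so Saturday + 0 = Saturday.
46 mod 7 = 4, so 46 days before a Saturday is Saturday − 4 = Tuesday.

Tuesday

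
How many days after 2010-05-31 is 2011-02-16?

261

May 31, 2010 → Jun 30, 2010: 30 days (May has 31).
Jun 30, 2010 → Jul 30, 2010: 30 days (June has 30).
Jul 30, 2010 → Aug 30, 2010: 31 days (July has 31).
Aug 30, 2010 → Sep 30, 2010: 31 days (August has 31).
Sep 30, 2010 → Oct 30, 2010: 30 days (September has 30).
Oct 30, 2010 → Nov 30, 2010: 31 days (October has 31).
Nov 30, 2010 → Dec 30, 2010: 30 days (November has 30).
Dec 30, 2010 → Jan 30, 2011: 31 days (December has 31).
Jan 30, 2011 → Feb 16, 2011: 17 days.
Total: 261 days.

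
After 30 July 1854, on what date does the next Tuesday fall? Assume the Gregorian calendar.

August 1, 1854

Jul 30, 1854 is a Sunday.
From Sunday to the next Tuesday is 2 days.
Jul 30, 1854 + 2 = Aug 1, 1854.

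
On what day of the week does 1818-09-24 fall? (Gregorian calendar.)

Thursday

Doomsday rule: the anchor day for the 1800s is Friday. For year 18: 18÷12 = 1 r 6, and 6÷4 = 1, so 1+6+1 = 8.
Friday + 8 ≡ Saturday — that's 1818's doomsday.
In September the doomsday date is Sep 5.
Sep 24 is 19 days after Sep 5; 19 mod 7 = 5, so Saturday + 5 = Thursday.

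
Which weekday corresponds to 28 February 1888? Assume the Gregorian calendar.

Doomsday rule: the anchor day for the 1800s is Friday. For year 88: 88÷12 = 7 r 4, and 4÷4 = 1, so 7+4+1 = 12.
Friday + 12 ≡ Wednesday — that's 1888's doomsday.
In February the doomsday date is Feb 29 (1888 is a leap year (divisible by 4)).
Feb 28 is 1 day before Feb 29; 1 mod 7 = 1, so Wednesday − 1 = Tuesday.

Tuesday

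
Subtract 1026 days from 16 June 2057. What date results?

August 25, 2054

−365 (one year) → Jun 16, 2056 (661 left).
−366 (one year; includes Feb 29, 2056) → Jun 16, 2055 (295 left).
−16 → May 31, 2055 (end of May, 31 days; 279 left).
−31 → Apr 30, 2055 (end of Apr, 30 days; 248 left).
−30 → Mar 31, 2055 (end of Mar, 31 days; 218 left).
−31 → Feb 28, 2055 (end of Feb, 28 days; 187 left).
−28 → Jan 31, 2055 (end of Jan, 31 days; 159 left).
−31 → Dec 31, 2054 (end of Dec, 31 days; 128 left).
−31 → Nov 30, 2054 (end of Nov, 30 days; 97 left).
−30 → Oct 31, 2054 (end of Oct, 31 days; 67 left).
−31 → Sep 30, 2054 (end of Sep, 30 days; 36 left).
−30 → Aug 31, 2054 (end of Aug, 31 days; 6 left).
−6 → Aug 25, 2054.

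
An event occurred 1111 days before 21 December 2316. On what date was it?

−366 (one year; includes Feb 29, 2316) → Dec 21, 2315 (745 left).
−365 (one year) → Dec 21, 2314 (380 left).
−21 → Nov 30, 2314 (end of Nov, 30 days; 359 left).
−30 → Oct 31, 2314 (end of Oct, 31 days; 329 left).
−31 → Sep 30, 2314 (end of Sep, 30 days; 298 left).
−30 → Aug 31, 2314 (end of Aug, 31 days; 268 left).
−31 → Jul 31, 2314 (end of Jul, 31 days; 237 left).
−31 → Jun 30, 2314 (end of Jun, 30 days; 206 left).
−30 → May 31, 2314 (end of May, 31 days; 176 left).
−31 → Apr 30, 2314 (end of Apr, 30 days; 145 left).
−30 → Mar 31, 2314 (end of Mar, 31 days; 115 left).
−31 → Feb 28, 2314 (end of Feb, 28 days; 84 left).
−28 → Jan 31, 2314 (end of Jan, 31 days; 56 left).
−31 → Dec 31, 2313 (end of Dec, 31 days; 25 left).
−25 → Dec 6, 2313.

December 6, 2313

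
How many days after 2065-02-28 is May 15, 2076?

4094

Feb 28, 2065 → Feb 28, 2066: 365 days.
Feb 28, 2066 → Feb 28, 2067: 365 days.
Feb 28, 2067 → Feb 28, 2068: 365 days.
Feb 28, 2068 → Feb 28, 2069: 366 days (Feb 29, 2068 is in that span).
Feb 28, 2069 → Feb 28, 2070: 365 days.
Feb 28, 2070 → Feb 28, 2071: 365 days.
Feb 28, 2071 → Feb 28, 2072: 365 days.
Feb 28, 2072 → Feb 28, 2073: 366 days (Feb 29, 2072 is in that span).
Feb 28, 2073 → Feb 28, 2074: 365 days.
Feb 28, 2074 → Feb 28, 2075: 365 days.
Feb 28, 2075 → Feb 28, 2076: 365 days.
Feb 28, 2076 → Mar 28, 2076: 29 days (February has 29).
Mar 28, 2076 → Apr 28, 2076: 31 days (March has 31).
Apr 28, 2076 → May 15, 2076: 17 days.
Total: 4094 days.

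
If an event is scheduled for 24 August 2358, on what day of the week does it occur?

Sunday

Doomsday rule: the anchor day for the 2300s is Wednesday. For year 58: 58÷12 = 4 r 10, and 10÷4 = 2, so 4+10+2 = 16.
Wednesday + 16 ≡ Friday — that's 2358's doomsday.
In August the doomsday date is Aug 8.
Aug 24 is 16 days after Aug 8; 16 mod 7 = 2, so Friday + 2 = Sunday.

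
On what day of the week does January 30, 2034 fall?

Monday

January 1, 2034 is a Sunday.
Jan 1, 2034 → Jan 30, 2034: 29 days.
Total: 29 days.
29 mod 7 = 1, so Sunday + 1 = Monday.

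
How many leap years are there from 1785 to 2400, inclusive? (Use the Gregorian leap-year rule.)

Multiples of 4 in [1785,2400]: 154.
Of those, multiples of 100: 7 (not leap unless ÷400).
Multiples of 400: 2.
Leap years = 154 − 7 + 2 = 149.

149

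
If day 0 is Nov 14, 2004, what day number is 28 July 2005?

256

Nov 14, 2004 → Dec 14, 2004: 30 days (November has 30).
Dec 14, 2004 → Jan 14, 2005: 31 days (December has 31).
Jan 14, 2005 → Feb 14, 2005: 31 days (January has 31).
Feb 14, 2005 → Mar 14, 2005: 28 days (February has 28).
Mar 14, 2005 → Apr 14, 2005: 31 days (March has 31).
Apr 14, 2005 → May 14, 2005: 30 days (April has 30).
May 14, 2005 → Jun 14, 2005: 31 days (May has 31).
Jun 14, 2005 → Jul 14, 2005: 30 days (June has 30).
Jul 14, 2005 → Jul 28, 2005: 14 days.
Total: 256 days.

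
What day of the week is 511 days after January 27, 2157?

Thursday

First find the weekday of Jan 27, 2157. Doomsday rule: the anchor day for the 2100s is Sunday. For year 57: 57÷12 = 4 r 9, and 9÷4 = 2, so 4+9+2 = 15.
Sunday + 15 ≡ Monday — that's 2157's doomsday.
In January the doomsday date is Jan 3 (2157 is not a leap year).
Jan 27 is 24 days after Jan 3; 24 mod 7 = 3, so Monday + 3 = Thursday.
511 mod 7 = 0, so 511 days after a Thursday is Thursday + 0 = Thursday.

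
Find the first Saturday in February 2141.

February 4, 2141

February 1, 2141 is a Wednesday.
The first Saturday is therefore February 4 (3 days later).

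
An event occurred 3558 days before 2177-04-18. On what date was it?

July 22, 2167

−365 (one year) → Apr 18, 2176 (3193 left).
−366 (one year; includes Feb 29, 2176) → Apr 18, 2175 (2827 left).
−365 (one year) → Apr 18, 2174 (2462 left).
−365 (one year) → Apr 18, 2173 (2097 left).
−365 (one year) → Apr 18, 2172 (1732 left).
−366 (one year; includes Feb 29, 2172) → Apr 18, 2171 (1366 left).
−365 (one year) → Apr 18, 2170 (1001 left).
−365 (one year) → Apr 18, 2169 (636 left).
−365 (one year) → Apr 18, 2168 (271 left).
−18 → Mar 31, 2168 (end of Mar, 31 days; 253 left).
−31 → Feb 29, 2168 (end of Feb, 29 days; 222 left).
−29 → Jan 31, 2168 (end of Jan, 31 days; 193 left).
−31 → Dec 31, 2167 (end of Dec, 31 days; 162 left).
−31 → Nov 30, 2167 (end of Nov, 30 days; 131 left).
−30 → Oct 31, 2167 (end of Oct, 31 days; 101 left).
−31 → Sep 30, 2167 (end of Sep, 30 days; 70 left).
−30 → Aug 31, 2167 (end of Aug, 31 days; 40 left).
−31 → Jul 31, 2167 (end of Jul, 31 days; 9 left).
−9 → Jul 22, 2167.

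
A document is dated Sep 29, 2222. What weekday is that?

Doomsday rule: the anchor day for the 2200s is Friday. For year 22: 22÷12 = 1 r 10, and 10÷4 = 2, so 1+10+2 = 13.
Friday + 13 ≡ Thursday — that's 2222's doomsday.
In September the doomsday date is Sep 5.
Sep 29 is 24 days after Sep 5; 24 mod 7 = 3, so Thursday + 3 = Sunday.

Sunday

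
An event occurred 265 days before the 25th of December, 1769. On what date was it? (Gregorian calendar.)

−25 → Nov 30, 1769 (end of Nov, 30 days; 240 left).
−30 → Oct 31, 1769 (end of Oct, 31 days; 210 left).
−31 → Sep 30, 1769 (end of Sep, 30 days; 179 left).
−30 → Aug 31, 1769 (end of Aug, 31 days; 149 left).
−31 → Jul 31, 1769 (end of Jul, 31 days; 118 left).
−31 → Jun 30, 1769 (end of Jun, 30 days; 87 left).
−30 → May 31, 1769 (end of May, 31 days; 57 left).
−31 → Apr 30, 1769 (end of Apr, 30 days; 26 left).
−26 → Apr 4, 1769.

April 4, 1769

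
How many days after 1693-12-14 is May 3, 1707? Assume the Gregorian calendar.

Dec 14, 1693 → Dec 14, 1694: 365 days.
Dec 14, 1694 → Dec 14, 1695: 365 days.
Dec 14, 1695 → Dec 14, 1696: 366 days (Feb 29, 1696 is in that span).
Dec 14, 1696 → Dec 14, 1697: 365 days.
Dec 14, 1697 → Dec 14, 1698: 365 days.
Dec 14, 1698 → Dec 14, 1699: 365 days.
Dec 14, 1699 → Dec 14, 1700: 365 days.
Dec 14, 1700 → Dec 14, 1701: 365 days.
Dec 14, 1701 → Dec 14, 1702: 365 days.
Dec 14, 1702 → Dec 14, 1703: 365 days.
Dec 14, 1703 → Dec 14, 1704: 366 days (Feb 29, 1704 is in that span).
Dec 14, 1704 → Dec 14, 1705: 365 days.
Dec 14, 1705 → Dec 14, 1706: 365 days.
Dec 14, 1706 → Jan 14, 1707: 31 days (December has 31).
Jan 14, 1707 → Feb 14, 1707: 31 days (January has 31).
Feb 14, 1707 → Mar 14, 1707: 28 days (February has 28).
Mar 14, 1707 → Apr 14, 1707: 31 days (March has 31).
Apr 14, 1707 → May 3, 1707: 19 days.
Total: 4887 days.

4887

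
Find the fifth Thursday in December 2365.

December 1, 2365 is a Wednesday.
The first Thursday is therefore December 2 (1 days later).
The fifth Thursday is 2 + 4×7 = December 30.

December 30, 2365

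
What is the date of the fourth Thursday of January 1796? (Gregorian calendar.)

January 1, 1796 is a Friday.
The first Thursday is therefore January 7 (6 days later).
The fourth Thursday is 7 + 3×7 = January 28.

January 28, 1796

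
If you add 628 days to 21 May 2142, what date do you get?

+365 (one year) → May 21, 2143 (263 left).
May has 31 days: +11 → Jun 1, 2143 (252 left).
Jun has 30 days: +30 → Jul 1, 2143 (222 left).
Jul has 31 days: +31 → Aug 1, 2143 (191 left).
Aug has 31 days: +31 → Sep 1, 2143 (160 left).
Sep has 30 days: +30 → Oct 1, 2143 (130 left).
Oct has 31 days: +31 → Nov 1, 2143 (99 left).
Nov has 30 days: +30 → Dec 1, 2143 (69 left).
Dec has 31 days: +31 → Jan 1, 2144 (38 left).
Jan has 31 days: +31 → Feb 1, 2144 (7 left).
+7 → Feb 8, 2144.

February 8, 2144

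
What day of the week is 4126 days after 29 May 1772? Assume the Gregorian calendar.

Monday

May 29, 1772 is a Friday.
4126 mod 7 = 3, so 4126 days after a Friday is Friday + 3 = Monday.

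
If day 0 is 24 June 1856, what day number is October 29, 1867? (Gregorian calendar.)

Jun 24, 1856 → Jun 24, 1857: 365 days.
Jun 24, 1857 → Jun 24, 1858: 365 days.
Jun 24, 1858 → Jun 24, 1859: 365 days.
Jun 24, 1859 → Jun 24, 1860: 366 days (Feb 29, 1860 is in that span).
Jun 24, 1860 → Jun 24, 1861: 365 days.
Jun 24, 1861 → Jun 24, 1862: 365 days.
Jun 24, 1862 → Jun 24, 1863: 365 days.
Jun 24, 1863 → Jun 24, 1864: 366 days (Feb 29, 1864 is in that span).
Jun 24, 1864 → Jun 24, 1865: 365 days.
Jun 24, 1865 → Jun 24, 1866: 365 days.
Jun 24, 1866 → Jun 24, 1867: 365 days.
Jun 24, 1867 → Jul 24, 1867: 30 days (June has 30).
Jul 24, 1867 → Aug 24, 1867: 31 days (July has 31).
Aug 24, 1867 → Sep 24, 1867: 31 days (August has 31).
Sep 24, 1867 → Oct 24, 1867: 30 days (September has 30).
Oct 24, 1867 → Oct 29, 1867: 5 days.
Total: 4144 days.

4144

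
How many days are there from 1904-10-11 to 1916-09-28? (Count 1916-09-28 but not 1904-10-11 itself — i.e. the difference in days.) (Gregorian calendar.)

4370

Oct 11, 1904 → Oct 11, 1905: 365 days.
Oct 11, 1905 → Oct 11, 1906: 365 days.
Oct 11, 1906 → Oct 11, 1907: 365 days.
Oct 11, 1907 → Oct 11, 1908: 366 days (Feb 29, 1908 is in that span).
Oct 11, 1908 → Oct 11, 1909: 365 days.
Oct 11, 1909 → Oct 11, 1910: 365 days.
Oct 11, 1910 → Oct 11, 1911: 365 days.
Oct 11, 1911 → Oct 11, 1912: 366 days (Feb 29, 1912 is in that span).
Oct 11, 1912 → Oct 11, 1913: 365 days.
Oct 11, 1913 → Oct 11, 1914: 365 days.
Oct 11, 1914 → Oct 11, 1915: 365 days.
Oct 11, 1915 → Nov 11, 1915: 31 days (October has 31).
Nov 11, 1915 → Dec 11, 1915: 30 days (November has 30).
Dec 11, 1915 → Jan 11, 1916: 31 days (December has 31).
Jan 11, 1916 → Feb 11, 1916: 31 days (January has 31).
Feb 11, 1916 → Mar 11, 1916: 29 days (February has 29).
Mar 11, 1916 → Apr 11, 1916: 31 days (March has 31).
Apr 11, 1916 → May 11, 1916: 30 days (April has 30).
May 11, 1916 → Jun 11, 1916: 31 days (May has 31).
Jun 11, 1916 → Jul 11, 1916: 30 days (June has 30).
Jul 11, 1916 → Aug 11, 1916: 31 days (July has 31).
Aug 11, 1916 → Sep 11, 1916: 31 days (August has 31).
Sep 11, 1916 → Sep 28, 1916: 17 days.
Total: 4370 days.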